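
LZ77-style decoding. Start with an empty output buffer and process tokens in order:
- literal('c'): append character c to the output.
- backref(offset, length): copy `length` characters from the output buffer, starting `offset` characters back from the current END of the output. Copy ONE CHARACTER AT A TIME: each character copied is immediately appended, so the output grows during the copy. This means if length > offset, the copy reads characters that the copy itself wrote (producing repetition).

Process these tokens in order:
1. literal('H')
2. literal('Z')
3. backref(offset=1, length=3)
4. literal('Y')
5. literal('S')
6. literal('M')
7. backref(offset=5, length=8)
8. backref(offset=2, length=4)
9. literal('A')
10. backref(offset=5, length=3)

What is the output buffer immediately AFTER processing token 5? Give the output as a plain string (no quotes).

Token 1: literal('H'). Output: "H"
Token 2: literal('Z'). Output: "HZ"
Token 3: backref(off=1, len=3) (overlapping!). Copied 'ZZZ' from pos 1. Output: "HZZZZ"
Token 4: literal('Y'). Output: "HZZZZY"
Token 5: literal('S'). Output: "HZZZZYS"

Answer: HZZZZYS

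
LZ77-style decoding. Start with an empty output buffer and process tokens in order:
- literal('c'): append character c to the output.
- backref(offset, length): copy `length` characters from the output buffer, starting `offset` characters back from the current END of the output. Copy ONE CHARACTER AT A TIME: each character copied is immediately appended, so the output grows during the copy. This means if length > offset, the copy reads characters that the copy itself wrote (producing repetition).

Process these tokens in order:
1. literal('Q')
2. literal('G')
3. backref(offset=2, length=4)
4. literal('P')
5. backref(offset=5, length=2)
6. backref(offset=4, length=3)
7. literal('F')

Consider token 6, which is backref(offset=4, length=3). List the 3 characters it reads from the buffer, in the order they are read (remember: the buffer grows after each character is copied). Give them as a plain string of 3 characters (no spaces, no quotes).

Token 1: literal('Q'). Output: "Q"
Token 2: literal('G'). Output: "QG"
Token 3: backref(off=2, len=4) (overlapping!). Copied 'QGQG' from pos 0. Output: "QGQGQG"
Token 4: literal('P'). Output: "QGQGQGP"
Token 5: backref(off=5, len=2). Copied 'QG' from pos 2. Output: "QGQGQGPQG"
Token 6: backref(off=4, len=3). Buffer before: "QGQGQGPQG" (len 9)
  byte 1: read out[5]='G', append. Buffer now: "QGQGQGPQGG"
  byte 2: read out[6]='P', append. Buffer now: "QGQGQGPQGGP"
  byte 3: read out[7]='Q', append. Buffer now: "QGQGQGPQGGPQ"

Answer: GPQ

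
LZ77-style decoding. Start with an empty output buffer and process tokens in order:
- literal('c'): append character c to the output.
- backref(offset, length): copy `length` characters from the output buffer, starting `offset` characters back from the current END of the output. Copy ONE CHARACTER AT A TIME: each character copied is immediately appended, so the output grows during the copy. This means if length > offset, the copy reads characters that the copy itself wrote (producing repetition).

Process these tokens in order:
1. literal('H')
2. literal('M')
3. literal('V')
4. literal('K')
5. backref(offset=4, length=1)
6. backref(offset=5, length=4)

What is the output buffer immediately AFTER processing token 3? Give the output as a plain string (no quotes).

Token 1: literal('H'). Output: "H"
Token 2: literal('M'). Output: "HM"
Token 3: literal('V'). Output: "HMV"

Answer: HMV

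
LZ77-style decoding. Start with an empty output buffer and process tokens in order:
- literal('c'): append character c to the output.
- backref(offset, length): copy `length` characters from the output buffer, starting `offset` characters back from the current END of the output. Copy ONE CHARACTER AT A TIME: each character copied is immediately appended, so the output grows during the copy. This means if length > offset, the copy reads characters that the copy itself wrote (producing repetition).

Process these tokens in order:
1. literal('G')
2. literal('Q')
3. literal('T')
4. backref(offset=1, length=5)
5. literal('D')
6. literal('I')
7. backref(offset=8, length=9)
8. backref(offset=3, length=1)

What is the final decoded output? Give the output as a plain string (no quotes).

Token 1: literal('G'). Output: "G"
Token 2: literal('Q'). Output: "GQ"
Token 3: literal('T'). Output: "GQT"
Token 4: backref(off=1, len=5) (overlapping!). Copied 'TTTTT' from pos 2. Output: "GQTTTTTT"
Token 5: literal('D'). Output: "GQTTTTTTD"
Token 6: literal('I'). Output: "GQTTTTTTDI"
Token 7: backref(off=8, len=9) (overlapping!). Copied 'TTTTTTDIT' from pos 2. Output: "GQTTTTTTDITTTTTTDIT"
Token 8: backref(off=3, len=1). Copied 'D' from pos 16. Output: "GQTTTTTTDITTTTTTDITD"

Answer: GQTTTTTTDITTTTTTDITD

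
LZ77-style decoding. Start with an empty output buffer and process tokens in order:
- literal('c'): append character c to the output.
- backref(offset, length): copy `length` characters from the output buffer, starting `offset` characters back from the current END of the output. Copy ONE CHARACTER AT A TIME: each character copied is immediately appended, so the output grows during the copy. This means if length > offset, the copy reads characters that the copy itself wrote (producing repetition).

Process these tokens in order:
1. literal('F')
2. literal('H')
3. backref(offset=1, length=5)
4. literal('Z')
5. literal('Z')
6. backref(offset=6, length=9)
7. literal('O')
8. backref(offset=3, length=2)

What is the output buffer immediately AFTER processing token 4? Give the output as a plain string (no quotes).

Answer: FHHHHHHZ

Derivation:
Token 1: literal('F'). Output: "F"
Token 2: literal('H'). Output: "FH"
Token 3: backref(off=1, len=5) (overlapping!). Copied 'HHHHH' from pos 1. Output: "FHHHHHH"
Token 4: literal('Z'). Output: "FHHHHHHZ"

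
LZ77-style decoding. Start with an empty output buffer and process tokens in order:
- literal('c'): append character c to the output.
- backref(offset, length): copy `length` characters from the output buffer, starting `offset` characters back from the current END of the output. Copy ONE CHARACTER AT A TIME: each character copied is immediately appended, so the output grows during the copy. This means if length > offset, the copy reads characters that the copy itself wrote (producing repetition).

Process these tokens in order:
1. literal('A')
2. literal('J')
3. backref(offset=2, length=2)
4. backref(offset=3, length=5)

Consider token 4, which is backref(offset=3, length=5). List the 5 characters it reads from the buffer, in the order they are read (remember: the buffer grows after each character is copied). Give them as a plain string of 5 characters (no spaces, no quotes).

Token 1: literal('A'). Output: "A"
Token 2: literal('J'). Output: "AJ"
Token 3: backref(off=2, len=2). Copied 'AJ' from pos 0. Output: "AJAJ"
Token 4: backref(off=3, len=5). Buffer before: "AJAJ" (len 4)
  byte 1: read out[1]='J', append. Buffer now: "AJAJJ"
  byte 2: read out[2]='A', append. Buffer now: "AJAJJA"
  byte 3: read out[3]='J', append. Buffer now: "AJAJJAJ"
  byte 4: read out[4]='J', append. Buffer now: "AJAJJAJJ"
  byte 5: read out[5]='A', append. Buffer now: "AJAJJAJJA"

Answer: JAJJA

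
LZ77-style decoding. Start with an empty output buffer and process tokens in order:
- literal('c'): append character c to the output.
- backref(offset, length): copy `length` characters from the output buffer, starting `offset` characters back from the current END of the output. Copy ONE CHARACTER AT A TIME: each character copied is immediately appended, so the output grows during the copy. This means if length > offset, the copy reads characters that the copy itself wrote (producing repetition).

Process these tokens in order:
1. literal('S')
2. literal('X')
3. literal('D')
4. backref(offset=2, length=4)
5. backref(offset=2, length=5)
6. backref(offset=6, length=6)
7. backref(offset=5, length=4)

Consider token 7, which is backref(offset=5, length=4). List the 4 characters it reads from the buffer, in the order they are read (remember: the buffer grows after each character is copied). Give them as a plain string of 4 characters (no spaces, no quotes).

Token 1: literal('S'). Output: "S"
Token 2: literal('X'). Output: "SX"
Token 3: literal('D'). Output: "SXD"
Token 4: backref(off=2, len=4) (overlapping!). Copied 'XDXD' from pos 1. Output: "SXDXDXD"
Token 5: backref(off=2, len=5) (overlapping!). Copied 'XDXDX' from pos 5. Output: "SXDXDXDXDXDX"
Token 6: backref(off=6, len=6). Copied 'DXDXDX' from pos 6. Output: "SXDXDXDXDXDXDXDXDX"
Token 7: backref(off=5, len=4). Buffer before: "SXDXDXDXDXDXDXDXDX" (len 18)
  byte 1: read out[13]='X', append. Buffer now: "SXDXDXDXDXDXDXDXDXX"
  byte 2: read out[14]='D', append. Buffer now: "SXDXDXDXDXDXDXDXDXXD"
  byte 3: read out[15]='X', append. Buffer now: "SXDXDXDXDXDXDXDXDXXDX"
  byte 4: read out[16]='D', append. Buffer now: "SXDXDXDXDXDXDXDXDXXDXD"

Answer: XDXD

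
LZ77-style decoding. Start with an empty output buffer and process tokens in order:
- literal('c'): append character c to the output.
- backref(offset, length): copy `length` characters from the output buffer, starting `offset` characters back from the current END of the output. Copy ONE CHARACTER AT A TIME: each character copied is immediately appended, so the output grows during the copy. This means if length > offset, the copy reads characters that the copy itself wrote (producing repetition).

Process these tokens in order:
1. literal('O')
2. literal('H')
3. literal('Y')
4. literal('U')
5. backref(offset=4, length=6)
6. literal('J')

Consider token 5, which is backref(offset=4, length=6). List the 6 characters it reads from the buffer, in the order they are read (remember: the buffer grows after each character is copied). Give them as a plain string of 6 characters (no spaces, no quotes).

Answer: OHYUOH

Derivation:
Token 1: literal('O'). Output: "O"
Token 2: literal('H'). Output: "OH"
Token 3: literal('Y'). Output: "OHY"
Token 4: literal('U'). Output: "OHYU"
Token 5: backref(off=4, len=6). Buffer before: "OHYU" (len 4)
  byte 1: read out[0]='O', append. Buffer now: "OHYUO"
  byte 2: read out[1]='H', append. Buffer now: "OHYUOH"
  byte 3: read out[2]='Y', append. Buffer now: "OHYUOHY"
  byte 4: read out[3]='U', append. Buffer now: "OHYUOHYU"
  byte 5: read out[4]='O', append. Buffer now: "OHYUOHYUO"
  byte 6: read out[5]='H', append. Buffer now: "OHYUOHYUOH"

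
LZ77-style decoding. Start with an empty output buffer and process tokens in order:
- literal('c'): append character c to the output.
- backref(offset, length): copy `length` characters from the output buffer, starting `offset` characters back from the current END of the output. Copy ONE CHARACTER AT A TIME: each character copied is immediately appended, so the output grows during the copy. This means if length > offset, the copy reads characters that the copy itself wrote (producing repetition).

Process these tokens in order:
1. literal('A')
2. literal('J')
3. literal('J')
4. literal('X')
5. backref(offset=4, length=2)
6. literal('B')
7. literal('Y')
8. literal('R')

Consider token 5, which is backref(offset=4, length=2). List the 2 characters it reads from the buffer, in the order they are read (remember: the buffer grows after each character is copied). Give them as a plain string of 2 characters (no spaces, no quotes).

Answer: AJ

Derivation:
Token 1: literal('A'). Output: "A"
Token 2: literal('J'). Output: "AJ"
Token 3: literal('J'). Output: "AJJ"
Token 4: literal('X'). Output: "AJJX"
Token 5: backref(off=4, len=2). Buffer before: "AJJX" (len 4)
  byte 1: read out[0]='A', append. Buffer now: "AJJXA"
  byte 2: read out[1]='J', append. Buffer now: "AJJXAJ"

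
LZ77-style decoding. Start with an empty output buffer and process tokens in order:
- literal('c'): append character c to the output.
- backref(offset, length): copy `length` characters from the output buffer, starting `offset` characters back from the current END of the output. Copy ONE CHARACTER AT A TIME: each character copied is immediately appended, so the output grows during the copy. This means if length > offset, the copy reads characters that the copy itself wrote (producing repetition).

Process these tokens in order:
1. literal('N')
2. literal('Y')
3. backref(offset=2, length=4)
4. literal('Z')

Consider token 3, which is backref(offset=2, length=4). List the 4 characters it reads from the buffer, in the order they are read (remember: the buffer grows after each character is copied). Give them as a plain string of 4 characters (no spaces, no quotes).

Token 1: literal('N'). Output: "N"
Token 2: literal('Y'). Output: "NY"
Token 3: backref(off=2, len=4). Buffer before: "NY" (len 2)
  byte 1: read out[0]='N', append. Buffer now: "NYN"
  byte 2: read out[1]='Y', append. Buffer now: "NYNY"
  byte 3: read out[2]='N', append. Buffer now: "NYNYN"
  byte 4: read out[3]='Y', append. Buffer now: "NYNYNY"

Answer: NYNY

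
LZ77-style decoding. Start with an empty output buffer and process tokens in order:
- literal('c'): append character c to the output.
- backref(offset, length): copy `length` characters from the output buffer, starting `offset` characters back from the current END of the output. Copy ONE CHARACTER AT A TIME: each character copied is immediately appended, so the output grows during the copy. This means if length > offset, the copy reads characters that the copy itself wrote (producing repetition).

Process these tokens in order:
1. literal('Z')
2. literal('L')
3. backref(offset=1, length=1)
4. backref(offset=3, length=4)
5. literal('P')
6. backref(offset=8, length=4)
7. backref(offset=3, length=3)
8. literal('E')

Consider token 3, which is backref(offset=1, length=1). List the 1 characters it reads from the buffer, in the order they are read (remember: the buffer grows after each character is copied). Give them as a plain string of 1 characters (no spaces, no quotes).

Answer: L

Derivation:
Token 1: literal('Z'). Output: "Z"
Token 2: literal('L'). Output: "ZL"
Token 3: backref(off=1, len=1). Buffer before: "ZL" (len 2)
  byte 1: read out[1]='L', append. Buffer now: "ZLL"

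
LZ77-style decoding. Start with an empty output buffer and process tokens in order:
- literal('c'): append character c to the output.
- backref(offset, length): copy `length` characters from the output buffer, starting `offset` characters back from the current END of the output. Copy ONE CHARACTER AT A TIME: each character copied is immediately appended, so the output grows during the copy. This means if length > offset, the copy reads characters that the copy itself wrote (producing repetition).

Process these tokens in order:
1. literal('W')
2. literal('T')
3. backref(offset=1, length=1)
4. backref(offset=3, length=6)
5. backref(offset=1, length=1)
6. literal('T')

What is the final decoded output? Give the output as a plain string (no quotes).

Answer: WTTWTTWTTTT

Derivation:
Token 1: literal('W'). Output: "W"
Token 2: literal('T'). Output: "WT"
Token 3: backref(off=1, len=1). Copied 'T' from pos 1. Output: "WTT"
Token 4: backref(off=3, len=6) (overlapping!). Copied 'WTTWTT' from pos 0. Output: "WTTWTTWTT"
Token 5: backref(off=1, len=1). Copied 'T' from pos 8. Output: "WTTWTTWTTT"
Token 6: literal('T'). Output: "WTTWTTWTTTT"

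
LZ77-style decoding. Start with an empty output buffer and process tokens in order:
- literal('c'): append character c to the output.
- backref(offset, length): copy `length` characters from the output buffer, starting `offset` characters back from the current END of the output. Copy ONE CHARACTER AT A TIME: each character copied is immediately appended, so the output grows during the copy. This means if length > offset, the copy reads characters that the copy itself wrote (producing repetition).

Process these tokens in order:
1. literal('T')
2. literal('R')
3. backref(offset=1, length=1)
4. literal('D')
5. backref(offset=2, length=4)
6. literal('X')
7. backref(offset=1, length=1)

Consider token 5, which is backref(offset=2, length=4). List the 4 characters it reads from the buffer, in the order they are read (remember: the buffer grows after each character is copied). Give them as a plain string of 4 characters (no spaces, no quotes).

Answer: RDRD

Derivation:
Token 1: literal('T'). Output: "T"
Token 2: literal('R'). Output: "TR"
Token 3: backref(off=1, len=1). Copied 'R' from pos 1. Output: "TRR"
Token 4: literal('D'). Output: "TRRD"
Token 5: backref(off=2, len=4). Buffer before: "TRRD" (len 4)
  byte 1: read out[2]='R', append. Buffer now: "TRRDR"
  byte 2: read out[3]='D', append. Buffer now: "TRRDRD"
  byte 3: read out[4]='R', append. Buffer now: "TRRDRDR"
  byte 4: read out[5]='D', append. Buffer now: "TRRDRDRD"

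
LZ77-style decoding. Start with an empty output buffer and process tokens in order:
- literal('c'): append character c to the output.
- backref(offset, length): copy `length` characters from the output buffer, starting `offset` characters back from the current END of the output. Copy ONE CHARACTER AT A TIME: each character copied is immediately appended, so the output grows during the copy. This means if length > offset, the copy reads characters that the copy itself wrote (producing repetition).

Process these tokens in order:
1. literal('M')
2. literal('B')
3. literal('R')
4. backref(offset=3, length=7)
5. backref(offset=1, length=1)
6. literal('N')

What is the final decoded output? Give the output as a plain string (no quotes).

Answer: MBRMBRMBRMMN

Derivation:
Token 1: literal('M'). Output: "M"
Token 2: literal('B'). Output: "MB"
Token 3: literal('R'). Output: "MBR"
Token 4: backref(off=3, len=7) (overlapping!). Copied 'MBRMBRM' from pos 0. Output: "MBRMBRMBRM"
Token 5: backref(off=1, len=1). Copied 'M' from pos 9. Output: "MBRMBRMBRMM"
Token 6: literal('N'). Output: "MBRMBRMBRMMN"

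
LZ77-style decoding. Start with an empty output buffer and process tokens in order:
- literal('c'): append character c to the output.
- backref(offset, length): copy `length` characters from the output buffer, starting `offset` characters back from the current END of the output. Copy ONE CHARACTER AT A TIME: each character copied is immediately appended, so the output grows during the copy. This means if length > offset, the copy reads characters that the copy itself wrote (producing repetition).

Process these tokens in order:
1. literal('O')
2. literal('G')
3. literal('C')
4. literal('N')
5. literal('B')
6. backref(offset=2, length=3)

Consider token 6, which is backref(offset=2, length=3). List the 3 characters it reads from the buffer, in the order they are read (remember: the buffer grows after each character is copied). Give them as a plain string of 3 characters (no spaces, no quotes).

Answer: NBN

Derivation:
Token 1: literal('O'). Output: "O"
Token 2: literal('G'). Output: "OG"
Token 3: literal('C'). Output: "OGC"
Token 4: literal('N'). Output: "OGCN"
Token 5: literal('B'). Output: "OGCNB"
Token 6: backref(off=2, len=3). Buffer before: "OGCNB" (len 5)
  byte 1: read out[3]='N', append. Buffer now: "OGCNBN"
  byte 2: read out[4]='B', append. Buffer now: "OGCNBNB"
  byte 3: read out[5]='N', append. Buffer now: "OGCNBNBN"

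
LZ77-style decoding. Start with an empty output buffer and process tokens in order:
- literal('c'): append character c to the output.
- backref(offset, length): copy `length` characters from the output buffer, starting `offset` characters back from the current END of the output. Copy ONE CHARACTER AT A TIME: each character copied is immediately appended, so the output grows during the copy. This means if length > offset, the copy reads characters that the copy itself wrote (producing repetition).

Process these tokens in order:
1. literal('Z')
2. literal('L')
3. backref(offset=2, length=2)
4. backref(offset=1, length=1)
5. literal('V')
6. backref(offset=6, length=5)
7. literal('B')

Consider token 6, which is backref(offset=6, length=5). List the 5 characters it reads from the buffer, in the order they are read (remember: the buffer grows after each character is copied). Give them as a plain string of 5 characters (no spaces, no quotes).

Answer: ZLZLL

Derivation:
Token 1: literal('Z'). Output: "Z"
Token 2: literal('L'). Output: "ZL"
Token 3: backref(off=2, len=2). Copied 'ZL' from pos 0. Output: "ZLZL"
Token 4: backref(off=1, len=1). Copied 'L' from pos 3. Output: "ZLZLL"
Token 5: literal('V'). Output: "ZLZLLV"
Token 6: backref(off=6, len=5). Buffer before: "ZLZLLV" (len 6)
  byte 1: read out[0]='Z', append. Buffer now: "ZLZLLVZ"
  byte 2: read out[1]='L', append. Buffer now: "ZLZLLVZL"
  byte 3: read out[2]='Z', append. Buffer now: "ZLZLLVZLZ"
  byte 4: read out[3]='L', append. Buffer now: "ZLZLLVZLZL"
  byte 5: read out[4]='L', append. Buffer now: "ZLZLLVZLZLL"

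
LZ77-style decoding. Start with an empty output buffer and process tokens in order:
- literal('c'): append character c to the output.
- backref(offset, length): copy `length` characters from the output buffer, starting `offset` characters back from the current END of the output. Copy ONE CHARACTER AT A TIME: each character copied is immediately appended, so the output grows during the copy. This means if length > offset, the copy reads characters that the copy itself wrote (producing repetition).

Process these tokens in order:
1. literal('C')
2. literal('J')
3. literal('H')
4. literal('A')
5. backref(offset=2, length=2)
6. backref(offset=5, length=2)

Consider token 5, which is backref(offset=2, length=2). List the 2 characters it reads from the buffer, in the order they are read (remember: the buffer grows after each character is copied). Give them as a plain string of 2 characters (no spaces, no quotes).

Token 1: literal('C'). Output: "C"
Token 2: literal('J'). Output: "CJ"
Token 3: literal('H'). Output: "CJH"
Token 4: literal('A'). Output: "CJHA"
Token 5: backref(off=2, len=2). Buffer before: "CJHA" (len 4)
  byte 1: read out[2]='H', append. Buffer now: "CJHAH"
  byte 2: read out[3]='A', append. Buffer now: "CJHAHA"

Answer: HA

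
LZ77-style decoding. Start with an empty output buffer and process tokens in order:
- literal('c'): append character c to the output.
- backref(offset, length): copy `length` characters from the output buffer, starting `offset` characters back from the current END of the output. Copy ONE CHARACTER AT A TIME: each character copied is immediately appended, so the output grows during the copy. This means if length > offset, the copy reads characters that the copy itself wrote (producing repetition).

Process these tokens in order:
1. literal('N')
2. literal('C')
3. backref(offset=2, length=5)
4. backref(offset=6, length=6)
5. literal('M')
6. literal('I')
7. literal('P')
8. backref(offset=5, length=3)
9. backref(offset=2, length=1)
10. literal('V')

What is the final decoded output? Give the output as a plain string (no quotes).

Answer: NCNCNCNCNCNCNMIPCNMNV

Derivation:
Token 1: literal('N'). Output: "N"
Token 2: literal('C'). Output: "NC"
Token 3: backref(off=2, len=5) (overlapping!). Copied 'NCNCN' from pos 0. Output: "NCNCNCN"
Token 4: backref(off=6, len=6). Copied 'CNCNCN' from pos 1. Output: "NCNCNCNCNCNCN"
Token 5: literal('M'). Output: "NCNCNCNCNCNCNM"
Token 6: literal('I'). Output: "NCNCNCNCNCNCNMI"
Token 7: literal('P'). Output: "NCNCNCNCNCNCNMIP"
Token 8: backref(off=5, len=3). Copied 'CNM' from pos 11. Output: "NCNCNCNCNCNCNMIPCNM"
Token 9: backref(off=2, len=1). Copied 'N' from pos 17. Output: "NCNCNCNCNCNCNMIPCNMN"
Token 10: literal('V'). Output: "NCNCNCNCNCNCNMIPCNMNV"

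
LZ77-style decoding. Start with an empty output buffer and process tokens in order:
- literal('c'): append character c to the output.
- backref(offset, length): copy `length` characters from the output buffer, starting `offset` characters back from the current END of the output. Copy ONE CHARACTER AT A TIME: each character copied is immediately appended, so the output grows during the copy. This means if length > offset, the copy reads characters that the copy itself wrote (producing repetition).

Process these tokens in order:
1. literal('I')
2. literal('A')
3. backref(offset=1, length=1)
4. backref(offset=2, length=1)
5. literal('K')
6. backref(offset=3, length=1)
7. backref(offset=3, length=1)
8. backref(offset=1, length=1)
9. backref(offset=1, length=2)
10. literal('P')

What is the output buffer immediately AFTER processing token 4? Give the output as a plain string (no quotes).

Token 1: literal('I'). Output: "I"
Token 2: literal('A'). Output: "IA"
Token 3: backref(off=1, len=1). Copied 'A' from pos 1. Output: "IAA"
Token 4: backref(off=2, len=1). Copied 'A' from pos 1. Output: "IAAA"

Answer: IAAA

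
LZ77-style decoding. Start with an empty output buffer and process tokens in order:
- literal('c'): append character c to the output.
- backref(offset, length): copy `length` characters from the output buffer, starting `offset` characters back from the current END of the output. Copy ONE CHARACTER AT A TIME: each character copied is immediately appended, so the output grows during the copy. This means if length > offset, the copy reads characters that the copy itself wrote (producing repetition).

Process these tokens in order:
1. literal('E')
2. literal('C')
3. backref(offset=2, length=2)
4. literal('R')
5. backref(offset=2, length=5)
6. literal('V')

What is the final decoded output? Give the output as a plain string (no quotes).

Answer: ECECRCRCRCV

Derivation:
Token 1: literal('E'). Output: "E"
Token 2: literal('C'). Output: "EC"
Token 3: backref(off=2, len=2). Copied 'EC' from pos 0. Output: "ECEC"
Token 4: literal('R'). Output: "ECECR"
Token 5: backref(off=2, len=5) (overlapping!). Copied 'CRCRC' from pos 3. Output: "ECECRCRCRC"
Token 6: literal('V'). Output: "ECECRCRCRCV"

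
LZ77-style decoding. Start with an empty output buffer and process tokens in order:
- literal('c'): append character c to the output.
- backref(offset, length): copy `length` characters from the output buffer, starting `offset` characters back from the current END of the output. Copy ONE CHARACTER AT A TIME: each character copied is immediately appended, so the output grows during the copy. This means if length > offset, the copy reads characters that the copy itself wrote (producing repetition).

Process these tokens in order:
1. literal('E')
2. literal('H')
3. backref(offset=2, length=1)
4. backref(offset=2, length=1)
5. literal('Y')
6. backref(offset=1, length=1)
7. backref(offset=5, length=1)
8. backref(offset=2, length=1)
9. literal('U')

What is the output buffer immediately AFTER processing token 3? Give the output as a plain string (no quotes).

Token 1: literal('E'). Output: "E"
Token 2: literal('H'). Output: "EH"
Token 3: backref(off=2, len=1). Copied 'E' from pos 0. Output: "EHE"

Answer: EHE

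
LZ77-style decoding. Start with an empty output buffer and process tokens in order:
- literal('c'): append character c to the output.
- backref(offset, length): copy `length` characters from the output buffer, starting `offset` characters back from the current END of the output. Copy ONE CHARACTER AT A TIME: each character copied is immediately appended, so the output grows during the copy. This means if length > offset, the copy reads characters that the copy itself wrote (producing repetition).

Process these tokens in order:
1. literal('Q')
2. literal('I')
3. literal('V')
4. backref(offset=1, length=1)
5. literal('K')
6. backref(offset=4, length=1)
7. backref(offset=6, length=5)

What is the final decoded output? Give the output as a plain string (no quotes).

Token 1: literal('Q'). Output: "Q"
Token 2: literal('I'). Output: "QI"
Token 3: literal('V'). Output: "QIV"
Token 4: backref(off=1, len=1). Copied 'V' from pos 2. Output: "QIVV"
Token 5: literal('K'). Output: "QIVVK"
Token 6: backref(off=4, len=1). Copied 'I' from pos 1. Output: "QIVVKI"
Token 7: backref(off=6, len=5). Copied 'QIVVK' from pos 0. Output: "QIVVKIQIVVK"

Answer: QIVVKIQIVVK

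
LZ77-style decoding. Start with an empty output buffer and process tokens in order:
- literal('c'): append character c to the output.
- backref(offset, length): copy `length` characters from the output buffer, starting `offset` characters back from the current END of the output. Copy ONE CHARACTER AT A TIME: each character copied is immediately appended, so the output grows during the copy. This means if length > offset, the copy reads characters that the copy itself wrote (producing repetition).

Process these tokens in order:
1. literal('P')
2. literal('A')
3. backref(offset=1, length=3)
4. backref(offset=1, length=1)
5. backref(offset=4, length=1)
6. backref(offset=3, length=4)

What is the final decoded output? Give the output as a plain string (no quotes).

Token 1: literal('P'). Output: "P"
Token 2: literal('A'). Output: "PA"
Token 3: backref(off=1, len=3) (overlapping!). Copied 'AAA' from pos 1. Output: "PAAAA"
Token 4: backref(off=1, len=1). Copied 'A' from pos 4. Output: "PAAAAA"
Token 5: backref(off=4, len=1). Copied 'A' from pos 2. Output: "PAAAAAA"
Token 6: backref(off=3, len=4) (overlapping!). Copied 'AAAA' from pos 4. Output: "PAAAAAAAAAA"

Answer: PAAAAAAAAAA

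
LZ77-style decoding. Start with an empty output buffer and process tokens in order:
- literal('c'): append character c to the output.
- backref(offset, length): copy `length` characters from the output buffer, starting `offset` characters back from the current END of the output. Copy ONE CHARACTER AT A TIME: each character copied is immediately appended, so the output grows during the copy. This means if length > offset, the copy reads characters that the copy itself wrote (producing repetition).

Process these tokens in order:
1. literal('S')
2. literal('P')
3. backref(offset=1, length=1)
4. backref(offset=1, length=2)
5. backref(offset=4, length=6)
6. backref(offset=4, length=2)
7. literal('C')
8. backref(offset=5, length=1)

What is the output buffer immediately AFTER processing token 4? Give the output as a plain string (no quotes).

Answer: SPPPP

Derivation:
Token 1: literal('S'). Output: "S"
Token 2: literal('P'). Output: "SP"
Token 3: backref(off=1, len=1). Copied 'P' from pos 1. Output: "SPP"
Token 4: backref(off=1, len=2) (overlapping!). Copied 'PP' from pos 2. Output: "SPPPP"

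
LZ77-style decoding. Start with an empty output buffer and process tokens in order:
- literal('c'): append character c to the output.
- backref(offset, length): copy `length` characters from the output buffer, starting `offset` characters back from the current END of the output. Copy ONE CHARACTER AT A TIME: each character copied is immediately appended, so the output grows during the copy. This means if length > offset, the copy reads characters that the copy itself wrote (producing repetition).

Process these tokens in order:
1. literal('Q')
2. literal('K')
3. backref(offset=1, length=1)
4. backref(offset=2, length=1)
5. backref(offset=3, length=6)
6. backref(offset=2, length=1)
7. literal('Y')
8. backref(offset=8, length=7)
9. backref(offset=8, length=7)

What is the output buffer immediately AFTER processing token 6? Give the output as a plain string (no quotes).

Answer: QKKKKKKKKKK

Derivation:
Token 1: literal('Q'). Output: "Q"
Token 2: literal('K'). Output: "QK"
Token 3: backref(off=1, len=1). Copied 'K' from pos 1. Output: "QKK"
Token 4: backref(off=2, len=1). Copied 'K' from pos 1. Output: "QKKK"
Token 5: backref(off=3, len=6) (overlapping!). Copied 'KKKKKK' from pos 1. Output: "QKKKKKKKKK"
Token 6: backref(off=2, len=1). Copied 'K' from pos 8. Output: "QKKKKKKKKKK"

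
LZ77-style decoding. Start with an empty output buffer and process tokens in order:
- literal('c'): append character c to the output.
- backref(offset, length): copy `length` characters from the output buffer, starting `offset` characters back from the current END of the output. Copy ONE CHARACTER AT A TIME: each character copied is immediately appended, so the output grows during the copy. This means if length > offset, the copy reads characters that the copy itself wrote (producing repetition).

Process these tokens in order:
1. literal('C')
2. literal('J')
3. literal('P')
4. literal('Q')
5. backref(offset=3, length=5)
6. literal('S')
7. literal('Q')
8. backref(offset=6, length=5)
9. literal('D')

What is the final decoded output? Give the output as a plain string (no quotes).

Token 1: literal('C'). Output: "C"
Token 2: literal('J'). Output: "CJ"
Token 3: literal('P'). Output: "CJP"
Token 4: literal('Q'). Output: "CJPQ"
Token 5: backref(off=3, len=5) (overlapping!). Copied 'JPQJP' from pos 1. Output: "CJPQJPQJP"
Token 6: literal('S'). Output: "CJPQJPQJPS"
Token 7: literal('Q'). Output: "CJPQJPQJPSQ"
Token 8: backref(off=6, len=5). Copied 'PQJPS' from pos 5. Output: "CJPQJPQJPSQPQJPS"
Token 9: literal('D'). Output: "CJPQJPQJPSQPQJPSD"

Answer: CJPQJPQJPSQPQJPSD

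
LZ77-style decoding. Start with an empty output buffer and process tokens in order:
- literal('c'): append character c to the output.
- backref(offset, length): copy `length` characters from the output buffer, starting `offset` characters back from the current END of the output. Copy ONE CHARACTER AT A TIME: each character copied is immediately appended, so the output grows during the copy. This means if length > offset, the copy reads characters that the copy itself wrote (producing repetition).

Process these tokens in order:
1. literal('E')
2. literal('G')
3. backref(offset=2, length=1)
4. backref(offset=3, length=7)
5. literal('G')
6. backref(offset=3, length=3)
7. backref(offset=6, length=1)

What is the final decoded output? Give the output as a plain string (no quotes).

Answer: EGEEGEEGEEGEEGE

Derivation:
Token 1: literal('E'). Output: "E"
Token 2: literal('G'). Output: "EG"
Token 3: backref(off=2, len=1). Copied 'E' from pos 0. Output: "EGE"
Token 4: backref(off=3, len=7) (overlapping!). Copied 'EGEEGEE' from pos 0. Output: "EGEEGEEGEE"
Token 5: literal('G'). Output: "EGEEGEEGEEG"
Token 6: backref(off=3, len=3). Copied 'EEG' from pos 8. Output: "EGEEGEEGEEGEEG"
Token 7: backref(off=6, len=1). Copied 'E' from pos 8. Output: "EGEEGEEGEEGEEGE"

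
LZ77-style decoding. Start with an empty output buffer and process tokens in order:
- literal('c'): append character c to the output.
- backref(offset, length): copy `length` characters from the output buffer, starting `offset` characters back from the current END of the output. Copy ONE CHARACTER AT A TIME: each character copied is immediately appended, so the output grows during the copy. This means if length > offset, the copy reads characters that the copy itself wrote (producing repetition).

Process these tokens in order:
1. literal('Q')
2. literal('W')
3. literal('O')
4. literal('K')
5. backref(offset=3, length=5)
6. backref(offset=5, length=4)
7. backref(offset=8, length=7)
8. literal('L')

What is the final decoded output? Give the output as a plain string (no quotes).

Answer: QWOKWOKWOWOKWOKWOWOKL

Derivation:
Token 1: literal('Q'). Output: "Q"
Token 2: literal('W'). Output: "QW"
Token 3: literal('O'). Output: "QWO"
Token 4: literal('K'). Output: "QWOK"
Token 5: backref(off=3, len=5) (overlapping!). Copied 'WOKWO' from pos 1. Output: "QWOKWOKWO"
Token 6: backref(off=5, len=4). Copied 'WOKW' from pos 4. Output: "QWOKWOKWOWOKW"
Token 7: backref(off=8, len=7). Copied 'OKWOWOK' from pos 5. Output: "QWOKWOKWOWOKWOKWOWOK"
Token 8: literal('L'). Output: "QWOKWOKWOWOKWOKWOWOKL"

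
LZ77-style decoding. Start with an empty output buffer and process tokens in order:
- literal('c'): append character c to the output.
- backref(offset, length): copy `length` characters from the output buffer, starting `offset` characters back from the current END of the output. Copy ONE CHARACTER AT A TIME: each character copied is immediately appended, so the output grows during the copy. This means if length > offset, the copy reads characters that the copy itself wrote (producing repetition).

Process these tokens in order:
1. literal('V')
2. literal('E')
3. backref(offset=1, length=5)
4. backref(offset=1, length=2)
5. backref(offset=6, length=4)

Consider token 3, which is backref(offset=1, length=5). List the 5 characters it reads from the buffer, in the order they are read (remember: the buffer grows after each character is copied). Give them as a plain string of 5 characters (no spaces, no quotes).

Answer: EEEEE

Derivation:
Token 1: literal('V'). Output: "V"
Token 2: literal('E'). Output: "VE"
Token 3: backref(off=1, len=5). Buffer before: "VE" (len 2)
  byte 1: read out[1]='E', append. Buffer now: "VEE"
  byte 2: read out[2]='E', append. Buffer now: "VEEE"
  byte 3: read out[3]='E', append. Buffer now: "VEEEE"
  byte 4: read out[4]='E', append. Buffer now: "VEEEEE"
  byte 5: read out[5]='E', append. Buffer now: "VEEEEEE"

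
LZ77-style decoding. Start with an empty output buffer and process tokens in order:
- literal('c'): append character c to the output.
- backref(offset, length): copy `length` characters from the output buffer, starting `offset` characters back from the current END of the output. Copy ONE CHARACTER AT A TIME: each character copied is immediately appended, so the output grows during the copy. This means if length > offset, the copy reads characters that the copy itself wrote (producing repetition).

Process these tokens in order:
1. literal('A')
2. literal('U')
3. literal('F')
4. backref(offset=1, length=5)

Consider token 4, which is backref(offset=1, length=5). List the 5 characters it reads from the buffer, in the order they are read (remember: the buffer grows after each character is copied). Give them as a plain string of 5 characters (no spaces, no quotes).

Token 1: literal('A'). Output: "A"
Token 2: literal('U'). Output: "AU"
Token 3: literal('F'). Output: "AUF"
Token 4: backref(off=1, len=5). Buffer before: "AUF" (len 3)
  byte 1: read out[2]='F', append. Buffer now: "AUFF"
  byte 2: read out[3]='F', append. Buffer now: "AUFFF"
  byte 3: read out[4]='F', append. Buffer now: "AUFFFF"
  byte 4: read out[5]='F', append. Buffer now: "AUFFFFF"
  byte 5: read out[6]='F', append. Buffer now: "AUFFFFFF"

Answer: FFFFF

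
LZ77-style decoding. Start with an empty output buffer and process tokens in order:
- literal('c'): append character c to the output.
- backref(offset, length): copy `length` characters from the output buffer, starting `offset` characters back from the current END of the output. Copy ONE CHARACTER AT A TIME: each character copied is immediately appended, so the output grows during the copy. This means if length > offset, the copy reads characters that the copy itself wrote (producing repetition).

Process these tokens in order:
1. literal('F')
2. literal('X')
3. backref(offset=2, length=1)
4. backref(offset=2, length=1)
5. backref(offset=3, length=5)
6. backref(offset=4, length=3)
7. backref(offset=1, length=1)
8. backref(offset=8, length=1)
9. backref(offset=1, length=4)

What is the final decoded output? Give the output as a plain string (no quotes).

Answer: FXFXXFXXFFXXXFFFFF

Derivation:
Token 1: literal('F'). Output: "F"
Token 2: literal('X'). Output: "FX"
Token 3: backref(off=2, len=1). Copied 'F' from pos 0. Output: "FXF"
Token 4: backref(off=2, len=1). Copied 'X' from pos 1. Output: "FXFX"
Token 5: backref(off=3, len=5) (overlapping!). Copied 'XFXXF' from pos 1. Output: "FXFXXFXXF"
Token 6: backref(off=4, len=3). Copied 'FXX' from pos 5. Output: "FXFXXFXXFFXX"
Token 7: backref(off=1, len=1). Copied 'X' from pos 11. Output: "FXFXXFXXFFXXX"
Token 8: backref(off=8, len=1). Copied 'F' from pos 5. Output: "FXFXXFXXFFXXXF"
Token 9: backref(off=1, len=4) (overlapping!). Copied 'FFFF' from pos 13. Output: "FXFXXFXXFFXXXFFFFF"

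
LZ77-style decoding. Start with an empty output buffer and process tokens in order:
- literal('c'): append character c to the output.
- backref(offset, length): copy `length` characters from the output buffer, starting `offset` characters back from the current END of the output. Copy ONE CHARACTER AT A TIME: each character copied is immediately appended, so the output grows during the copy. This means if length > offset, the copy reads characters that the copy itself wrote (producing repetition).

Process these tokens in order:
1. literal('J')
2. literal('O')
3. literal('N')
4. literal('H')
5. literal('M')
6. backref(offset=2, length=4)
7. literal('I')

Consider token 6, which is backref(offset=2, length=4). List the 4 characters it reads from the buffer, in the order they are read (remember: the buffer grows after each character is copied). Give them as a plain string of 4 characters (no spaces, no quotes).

Answer: HMHM

Derivation:
Token 1: literal('J'). Output: "J"
Token 2: literal('O'). Output: "JO"
Token 3: literal('N'). Output: "JON"
Token 4: literal('H'). Output: "JONH"
Token 5: literal('M'). Output: "JONHM"
Token 6: backref(off=2, len=4). Buffer before: "JONHM" (len 5)
  byte 1: read out[3]='H', append. Buffer now: "JONHMH"
  byte 2: read out[4]='M', append. Buffer now: "JONHMHM"
  byte 3: read out[5]='H', append. Buffer now: "JONHMHMH"
  byte 4: read out[6]='M', append. Buffer now: "JONHMHMHM"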